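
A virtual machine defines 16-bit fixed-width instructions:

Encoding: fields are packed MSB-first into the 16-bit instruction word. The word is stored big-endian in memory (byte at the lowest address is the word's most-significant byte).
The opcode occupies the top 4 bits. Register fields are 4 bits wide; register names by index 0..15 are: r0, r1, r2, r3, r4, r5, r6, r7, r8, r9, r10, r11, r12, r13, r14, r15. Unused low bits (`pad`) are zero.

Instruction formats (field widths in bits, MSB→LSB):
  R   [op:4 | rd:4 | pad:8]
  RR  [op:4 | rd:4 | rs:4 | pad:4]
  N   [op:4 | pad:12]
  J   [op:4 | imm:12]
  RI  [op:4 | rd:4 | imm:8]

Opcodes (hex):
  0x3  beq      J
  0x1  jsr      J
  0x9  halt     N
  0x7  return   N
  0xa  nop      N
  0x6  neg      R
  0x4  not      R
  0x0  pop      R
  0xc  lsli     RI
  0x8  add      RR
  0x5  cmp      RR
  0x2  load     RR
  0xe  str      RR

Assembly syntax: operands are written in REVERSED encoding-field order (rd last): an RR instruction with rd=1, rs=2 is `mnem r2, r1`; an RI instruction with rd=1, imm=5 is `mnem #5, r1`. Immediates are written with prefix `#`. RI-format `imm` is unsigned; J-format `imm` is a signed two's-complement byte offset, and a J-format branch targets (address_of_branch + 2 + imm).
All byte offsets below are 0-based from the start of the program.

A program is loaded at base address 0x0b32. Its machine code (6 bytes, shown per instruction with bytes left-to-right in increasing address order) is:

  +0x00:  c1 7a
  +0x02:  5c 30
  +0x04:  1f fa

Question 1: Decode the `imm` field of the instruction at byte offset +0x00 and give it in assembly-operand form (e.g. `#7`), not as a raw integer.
#122

off 0x00: read c1 7a as big → 0xc17a
  op=0xc17a>>12=0xc ⇒ lsli (RI)
  rd@[11:8]=0x1 ⇒ r1
  imm@[7:0]=0x7a ⇒ #122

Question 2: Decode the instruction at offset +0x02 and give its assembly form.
@+02  big-endian(5c 30) = 0x5c30
  opcode bits[15:12]=0x5: cmp/RR
  rd@[11:8]=0xc ⇒ r12
  rs@[7:4]=0x3 ⇒ r3

cmp r3, r12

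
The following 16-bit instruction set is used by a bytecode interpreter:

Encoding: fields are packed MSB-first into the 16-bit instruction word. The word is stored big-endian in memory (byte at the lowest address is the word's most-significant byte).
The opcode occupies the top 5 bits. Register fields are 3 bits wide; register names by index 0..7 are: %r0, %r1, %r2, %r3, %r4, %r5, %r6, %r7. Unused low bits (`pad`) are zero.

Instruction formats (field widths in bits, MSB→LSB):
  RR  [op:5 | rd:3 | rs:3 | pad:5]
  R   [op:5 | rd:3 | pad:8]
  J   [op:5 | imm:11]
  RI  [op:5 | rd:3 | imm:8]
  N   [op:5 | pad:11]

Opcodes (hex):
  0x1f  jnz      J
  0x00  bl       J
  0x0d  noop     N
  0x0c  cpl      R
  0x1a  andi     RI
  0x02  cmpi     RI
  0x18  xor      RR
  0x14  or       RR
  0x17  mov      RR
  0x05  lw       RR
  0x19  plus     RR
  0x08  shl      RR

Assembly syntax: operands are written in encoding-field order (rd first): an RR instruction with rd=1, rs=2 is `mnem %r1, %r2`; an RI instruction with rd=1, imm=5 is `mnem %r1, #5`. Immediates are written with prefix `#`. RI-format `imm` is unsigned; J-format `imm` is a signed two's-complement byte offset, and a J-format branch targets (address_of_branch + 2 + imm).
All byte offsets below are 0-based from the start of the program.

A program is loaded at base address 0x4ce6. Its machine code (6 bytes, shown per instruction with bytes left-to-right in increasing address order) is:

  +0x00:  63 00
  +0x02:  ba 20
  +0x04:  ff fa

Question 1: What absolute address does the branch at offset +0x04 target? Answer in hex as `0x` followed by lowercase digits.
@+04  big-endian(ff fa) = 0xfffa
  op=0xfffa>>11=0x1f ⇒ jnz (J)
  imm: (w>>0)&0x7ff=0x7fa (s11→-6) → #-6
  target = base 0x4ce6 + off 0x04 + 2 + imm -6 = 0x4ce6

0x4ce6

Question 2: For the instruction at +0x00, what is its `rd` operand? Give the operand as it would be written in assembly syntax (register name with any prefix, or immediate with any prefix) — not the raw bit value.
%r3

@+00  big-endian(63 00) = 0x6300
  opcode bits[15:11]=0xc: cpl/R
  [10:8] rd=3 = %r3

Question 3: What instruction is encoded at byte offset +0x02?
off 0x02: read ba 20 as big → 0xba20
  op=0xba20>>11=0x17 ⇒ mov (RR)
  rd: (w>>8)&0x7=0x2 → %r2
  rs: (w>>5)&0x7=0x1 → %r1

mov %r2, %r1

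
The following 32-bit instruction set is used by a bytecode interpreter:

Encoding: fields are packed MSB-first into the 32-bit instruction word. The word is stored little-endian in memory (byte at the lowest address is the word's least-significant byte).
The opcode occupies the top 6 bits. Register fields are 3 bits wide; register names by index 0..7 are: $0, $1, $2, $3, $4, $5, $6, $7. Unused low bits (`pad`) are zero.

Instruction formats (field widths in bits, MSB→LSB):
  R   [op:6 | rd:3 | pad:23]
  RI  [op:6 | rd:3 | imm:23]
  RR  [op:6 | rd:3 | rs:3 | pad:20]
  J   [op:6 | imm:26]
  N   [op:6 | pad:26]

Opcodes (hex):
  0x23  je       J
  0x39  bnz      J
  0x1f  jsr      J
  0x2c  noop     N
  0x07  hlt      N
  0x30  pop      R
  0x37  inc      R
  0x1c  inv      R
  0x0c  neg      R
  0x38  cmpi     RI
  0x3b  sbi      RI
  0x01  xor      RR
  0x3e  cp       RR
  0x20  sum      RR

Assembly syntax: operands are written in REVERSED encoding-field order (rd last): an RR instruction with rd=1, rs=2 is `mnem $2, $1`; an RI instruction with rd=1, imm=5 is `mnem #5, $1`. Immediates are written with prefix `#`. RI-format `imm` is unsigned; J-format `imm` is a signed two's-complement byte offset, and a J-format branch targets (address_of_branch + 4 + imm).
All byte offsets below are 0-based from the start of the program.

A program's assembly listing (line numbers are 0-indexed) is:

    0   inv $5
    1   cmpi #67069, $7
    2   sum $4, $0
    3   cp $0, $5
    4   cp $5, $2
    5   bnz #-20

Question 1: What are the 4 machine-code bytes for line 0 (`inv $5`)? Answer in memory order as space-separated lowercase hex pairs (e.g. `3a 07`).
00 00 80 72

0. inv fields op=0x1c:6|rd=5:3|pad=0:23 → word 72800000h → 00 00 80 72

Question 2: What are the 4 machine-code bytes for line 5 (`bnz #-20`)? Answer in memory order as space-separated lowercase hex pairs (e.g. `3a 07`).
L5: bnz op=0x39:6|imm=-20:26 ⇒ 0xe7ffffec ⇒ little ec ff ff e7

ec ff ff e7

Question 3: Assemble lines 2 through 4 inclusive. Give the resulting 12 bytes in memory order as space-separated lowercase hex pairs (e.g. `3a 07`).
L2: sum op=0x20:6|rd=0:3|rs=4:3|pad=0:20 ⇒ 0x80400000 ⇒ little 00 00 40 80
L3: cp op=0x3e:6|rd=5:3|rs=0:3|pad=0:20 ⇒ 0xfa800000 ⇒ little 00 00 80 fa
L4: cp op=0x3e:6|rd=2:3|rs=5:3|pad=0:20 ⇒ 0xf9500000 ⇒ little 00 00 50 f9

00 00 40 80 00 00 80 fa 00 00 50 f9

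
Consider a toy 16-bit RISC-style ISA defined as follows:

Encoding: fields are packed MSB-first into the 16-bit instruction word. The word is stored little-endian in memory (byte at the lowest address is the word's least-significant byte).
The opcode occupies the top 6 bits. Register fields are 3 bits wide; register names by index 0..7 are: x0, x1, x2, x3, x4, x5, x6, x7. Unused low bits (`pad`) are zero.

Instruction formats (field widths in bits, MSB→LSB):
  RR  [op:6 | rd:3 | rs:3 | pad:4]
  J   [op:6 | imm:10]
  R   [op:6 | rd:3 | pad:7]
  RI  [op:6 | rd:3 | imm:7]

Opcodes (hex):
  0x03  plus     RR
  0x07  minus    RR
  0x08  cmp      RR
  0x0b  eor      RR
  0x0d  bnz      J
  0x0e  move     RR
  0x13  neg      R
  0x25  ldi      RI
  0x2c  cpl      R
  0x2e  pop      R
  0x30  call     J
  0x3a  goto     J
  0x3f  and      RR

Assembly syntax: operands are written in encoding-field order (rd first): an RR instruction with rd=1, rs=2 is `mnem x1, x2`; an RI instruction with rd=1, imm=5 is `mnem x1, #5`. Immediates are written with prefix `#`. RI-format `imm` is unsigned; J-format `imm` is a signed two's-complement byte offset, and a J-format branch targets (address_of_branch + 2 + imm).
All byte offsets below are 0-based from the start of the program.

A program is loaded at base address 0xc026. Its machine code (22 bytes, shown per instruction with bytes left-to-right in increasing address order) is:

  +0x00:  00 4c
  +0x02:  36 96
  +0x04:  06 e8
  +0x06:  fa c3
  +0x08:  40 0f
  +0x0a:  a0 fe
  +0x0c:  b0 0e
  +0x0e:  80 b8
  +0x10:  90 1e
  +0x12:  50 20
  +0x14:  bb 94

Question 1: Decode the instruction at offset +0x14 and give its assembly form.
ldi x1, #59

@+14  little-endian(bb 94) = 0x94bb
  top 6b → 0x25 → ldi [RI]
  rd: (w>>7)&0x7=0x1 → x1
  imm: (w>>0)&0x7f=0x3b → #59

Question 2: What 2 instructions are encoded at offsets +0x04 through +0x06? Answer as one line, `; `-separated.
goto #6; call #-6

+0x04: 06 e8 ⇒ word 0xe806 (little)
  opcode bits[15:10]=0x3a: goto/J
  imm: (w>>0)&0x3ff=0x6 → #6
+0x06: fa c3 ⇒ word 0xc3fa (little)
  opcode bits[15:10]=0x30: call/J
  imm: (w>>0)&0x3ff=0x3fa (s10→-6) → #-6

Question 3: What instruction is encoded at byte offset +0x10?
[10] 90 1e → 0x1e90
  opcode bits[15:10]=0x7: minus/RR
  rd: (w>>7)&0x7=0x5 → x5
  rs: (w>>4)&0x7=0x1 → x1

minus x5, x1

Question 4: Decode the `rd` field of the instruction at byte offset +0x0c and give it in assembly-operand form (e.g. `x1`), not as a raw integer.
x5

@+0c  little-endian(b0 0e) = 0x0eb0
  opcode bits[15:10]=0x3: plus/RR
  rd: (w>>7)&0x7=0x5 → x5
  rs: (w>>4)&0x7=0x3 → x3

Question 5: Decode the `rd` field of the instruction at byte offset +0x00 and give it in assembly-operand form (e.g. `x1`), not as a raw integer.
@+00  little-endian(00 4c) = 0x4c00
  op=0x4c00>>10=0x13 ⇒ neg (R)
  rd@[9:7]=0x0 ⇒ x0

x0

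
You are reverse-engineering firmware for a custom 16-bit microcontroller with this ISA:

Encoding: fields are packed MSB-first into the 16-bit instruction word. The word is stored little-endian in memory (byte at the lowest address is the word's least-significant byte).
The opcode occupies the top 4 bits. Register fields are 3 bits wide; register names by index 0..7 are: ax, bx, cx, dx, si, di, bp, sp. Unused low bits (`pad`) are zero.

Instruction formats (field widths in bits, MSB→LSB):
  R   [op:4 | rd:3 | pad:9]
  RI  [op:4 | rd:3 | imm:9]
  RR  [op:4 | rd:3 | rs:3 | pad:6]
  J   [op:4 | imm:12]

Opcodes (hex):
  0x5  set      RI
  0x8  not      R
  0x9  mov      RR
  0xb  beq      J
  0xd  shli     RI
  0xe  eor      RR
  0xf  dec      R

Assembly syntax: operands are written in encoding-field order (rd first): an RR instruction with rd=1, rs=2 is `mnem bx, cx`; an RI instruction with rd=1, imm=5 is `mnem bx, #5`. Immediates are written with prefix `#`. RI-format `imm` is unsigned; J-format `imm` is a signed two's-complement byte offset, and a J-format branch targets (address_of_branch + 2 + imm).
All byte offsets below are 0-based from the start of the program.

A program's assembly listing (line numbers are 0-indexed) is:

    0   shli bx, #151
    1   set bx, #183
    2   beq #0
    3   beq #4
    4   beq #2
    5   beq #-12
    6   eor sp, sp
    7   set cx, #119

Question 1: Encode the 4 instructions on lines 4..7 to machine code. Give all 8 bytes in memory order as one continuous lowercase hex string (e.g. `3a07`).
line 4 (beq): pack op=0xb:4|imm=2:12 = 0xb002; little→ 02 b0
line 5 (beq): pack op=0xb:4|imm=-12:12 = 0xbff4; little→ f4 bf
line 6 (eor): pack op=0xe:4|rd=7:3|rs=7:3|pad=0:6 = 0xefc0; little→ c0 ef
line 7 (set): pack op=0x5:4|rd=2:3|imm=119:9 = 0x5477; little→ 77 54

02b0f4bfc0ef7754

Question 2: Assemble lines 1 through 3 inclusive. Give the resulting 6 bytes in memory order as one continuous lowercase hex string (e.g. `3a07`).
1. set fields op=0x5:4|rd=1:3|imm=183:9 → word 52b7h → b7 52
2. beq fields op=0xb:4|imm=0:12 → word b000h → 00 b0
3. beq fields op=0xb:4|imm=4:12 → word b004h → 04 b0

b75200b004b0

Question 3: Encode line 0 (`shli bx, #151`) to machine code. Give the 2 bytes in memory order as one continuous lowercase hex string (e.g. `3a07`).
line 0 (shli): pack op=0xd:4|rd=1:3|imm=151:9 = 0xd297; little→ 97 d2

97d2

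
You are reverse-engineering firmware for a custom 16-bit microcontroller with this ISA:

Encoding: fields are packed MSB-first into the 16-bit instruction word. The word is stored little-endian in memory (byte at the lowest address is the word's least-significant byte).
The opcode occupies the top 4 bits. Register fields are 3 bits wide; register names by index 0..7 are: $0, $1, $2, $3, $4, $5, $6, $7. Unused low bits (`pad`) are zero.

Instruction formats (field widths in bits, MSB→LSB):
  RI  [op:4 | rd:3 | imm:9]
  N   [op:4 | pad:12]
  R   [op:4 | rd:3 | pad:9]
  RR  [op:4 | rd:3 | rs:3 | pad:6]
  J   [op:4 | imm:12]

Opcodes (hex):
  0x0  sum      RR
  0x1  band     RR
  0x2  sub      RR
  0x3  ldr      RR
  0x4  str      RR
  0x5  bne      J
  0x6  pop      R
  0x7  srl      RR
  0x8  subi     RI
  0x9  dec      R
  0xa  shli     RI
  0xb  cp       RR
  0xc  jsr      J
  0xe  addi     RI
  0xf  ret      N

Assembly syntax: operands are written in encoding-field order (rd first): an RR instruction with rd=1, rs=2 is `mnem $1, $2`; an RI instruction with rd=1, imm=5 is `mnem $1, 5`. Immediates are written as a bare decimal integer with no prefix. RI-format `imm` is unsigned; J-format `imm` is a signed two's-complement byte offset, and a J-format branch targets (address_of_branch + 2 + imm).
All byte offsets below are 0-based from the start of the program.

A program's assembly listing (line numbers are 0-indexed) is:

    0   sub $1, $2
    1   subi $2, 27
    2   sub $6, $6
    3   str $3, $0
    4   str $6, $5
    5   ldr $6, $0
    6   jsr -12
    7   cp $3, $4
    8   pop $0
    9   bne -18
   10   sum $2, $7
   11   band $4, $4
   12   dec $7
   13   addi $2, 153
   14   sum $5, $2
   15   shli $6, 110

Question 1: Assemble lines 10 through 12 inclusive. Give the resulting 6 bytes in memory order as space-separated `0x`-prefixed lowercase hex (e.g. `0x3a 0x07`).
0xc0 0x05 0x00 0x19 0x00 0x9e

L10: sum op=0x0:4|rd=2:3|rs=7:3|pad=0:6 ⇒ 0x05c0 ⇒ little c0 05
L11: band op=0x1:4|rd=4:3|rs=4:3|pad=0:6 ⇒ 0x1900 ⇒ little 00 19
L12: dec op=0x9:4|rd=7:3|pad=0:9 ⇒ 0x9e00 ⇒ little 00 9e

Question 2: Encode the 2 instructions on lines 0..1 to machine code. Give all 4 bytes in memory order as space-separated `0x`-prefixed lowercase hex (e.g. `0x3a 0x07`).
0. sub fields op=0x2:4|rd=1:3|rs=2:3|pad=0:6 → word 2280h → 80 22
1. subi fields op=0x8:4|rd=2:3|imm=27:9 → word 841bh → 1b 84

0x80 0x22 0x1b 0x84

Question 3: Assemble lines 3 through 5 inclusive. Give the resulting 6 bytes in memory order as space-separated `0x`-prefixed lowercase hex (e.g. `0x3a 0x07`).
0x00 0x46 0x40 0x4d 0x00 0x3c

line 3 (str): pack op=0x4:4|rd=3:3|rs=0:3|pad=0:6 = 0x4600; little→ 00 46
line 4 (str): pack op=0x4:4|rd=6:3|rs=5:3|pad=0:6 = 0x4d40; little→ 40 4d
line 5 (ldr): pack op=0x3:4|rd=6:3|rs=0:3|pad=0:6 = 0x3c00; little→ 00 3c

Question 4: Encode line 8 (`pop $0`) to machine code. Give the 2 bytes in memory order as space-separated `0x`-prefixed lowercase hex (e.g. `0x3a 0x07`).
0x00 0x60

L8: pop op=0x6:4|rd=0:3|pad=0:9 ⇒ 0x6000 ⇒ little 00 60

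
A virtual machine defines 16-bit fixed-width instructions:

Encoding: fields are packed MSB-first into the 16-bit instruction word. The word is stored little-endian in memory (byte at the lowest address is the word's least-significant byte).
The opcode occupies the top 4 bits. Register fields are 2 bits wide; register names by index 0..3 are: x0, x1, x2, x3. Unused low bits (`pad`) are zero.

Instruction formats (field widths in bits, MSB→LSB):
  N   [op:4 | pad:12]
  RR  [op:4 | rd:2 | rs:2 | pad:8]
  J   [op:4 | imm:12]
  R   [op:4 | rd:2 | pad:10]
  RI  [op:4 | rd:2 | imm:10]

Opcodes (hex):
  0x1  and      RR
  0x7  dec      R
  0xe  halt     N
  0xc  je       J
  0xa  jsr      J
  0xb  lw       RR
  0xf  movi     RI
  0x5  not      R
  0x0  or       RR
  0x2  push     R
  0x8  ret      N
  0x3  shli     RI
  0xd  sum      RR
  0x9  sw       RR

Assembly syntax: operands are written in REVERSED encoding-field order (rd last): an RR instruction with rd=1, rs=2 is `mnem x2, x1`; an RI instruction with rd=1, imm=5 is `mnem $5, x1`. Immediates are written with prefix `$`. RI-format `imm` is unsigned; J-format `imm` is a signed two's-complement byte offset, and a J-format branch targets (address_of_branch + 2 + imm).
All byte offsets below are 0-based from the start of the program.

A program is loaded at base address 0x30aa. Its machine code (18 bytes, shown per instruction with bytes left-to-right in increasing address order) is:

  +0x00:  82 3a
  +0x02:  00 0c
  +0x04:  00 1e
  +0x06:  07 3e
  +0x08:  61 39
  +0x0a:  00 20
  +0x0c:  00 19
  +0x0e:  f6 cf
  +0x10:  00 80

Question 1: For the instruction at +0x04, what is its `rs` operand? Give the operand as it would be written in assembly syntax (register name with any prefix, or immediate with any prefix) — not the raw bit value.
off 0x04: read 00 1e as little → 0x1e00
  top 4b → 0x1 → and [RR]
  rd: (w>>10)&0x3=0x3 → x3
  rs: (w>>8)&0x3=0x2 → x2

x2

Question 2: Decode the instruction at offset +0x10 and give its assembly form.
ret

[10] 00 80 → 0x8000
  op=0x8000>>12=0x8 ⇒ ret (N)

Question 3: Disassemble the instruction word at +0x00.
off 0x00: read 82 3a as little → 0x3a82
  op=0x3a82>>12=0x3 ⇒ shli (RI)
  rd@[11:10]=0x2 ⇒ x2
  imm@[9:0]=0x282 ⇒ $642

shli $642, x2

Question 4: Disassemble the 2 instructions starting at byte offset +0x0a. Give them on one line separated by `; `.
push x0; and x1, x2

@+0a  little-endian(00 20) = 0x2000
  op=0x2000>>12=0x2 ⇒ push (R)
  rd@[11:10]=0x0 ⇒ x0
@+0c  little-endian(00 19) = 0x1900
  op=0x1900>>12=0x1 ⇒ and (RR)
  rd@[11:10]=0x2 ⇒ x2
  rs@[9:8]=0x1 ⇒ x1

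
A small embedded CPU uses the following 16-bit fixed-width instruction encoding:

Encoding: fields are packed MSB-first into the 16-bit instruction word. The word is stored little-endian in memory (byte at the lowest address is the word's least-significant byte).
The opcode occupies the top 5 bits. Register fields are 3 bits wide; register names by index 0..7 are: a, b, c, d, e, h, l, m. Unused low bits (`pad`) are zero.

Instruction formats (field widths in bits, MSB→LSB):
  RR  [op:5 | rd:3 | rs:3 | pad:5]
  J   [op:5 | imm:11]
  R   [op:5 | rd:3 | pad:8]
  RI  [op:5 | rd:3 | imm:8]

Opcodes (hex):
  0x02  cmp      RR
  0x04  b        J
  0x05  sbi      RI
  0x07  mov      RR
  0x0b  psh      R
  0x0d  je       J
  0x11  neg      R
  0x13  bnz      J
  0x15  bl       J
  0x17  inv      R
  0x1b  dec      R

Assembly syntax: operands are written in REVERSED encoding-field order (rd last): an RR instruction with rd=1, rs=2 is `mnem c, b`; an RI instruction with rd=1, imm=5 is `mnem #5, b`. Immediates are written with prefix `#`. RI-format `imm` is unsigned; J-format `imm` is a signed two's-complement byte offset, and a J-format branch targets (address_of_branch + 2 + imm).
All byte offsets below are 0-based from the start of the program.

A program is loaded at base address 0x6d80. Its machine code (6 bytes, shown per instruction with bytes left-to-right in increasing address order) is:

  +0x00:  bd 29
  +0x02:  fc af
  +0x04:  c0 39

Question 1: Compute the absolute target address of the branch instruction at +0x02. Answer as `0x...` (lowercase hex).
0x6d80

@+02  little-endian(fc af) = 0xaffc
  op=0xaffc>>11=0x15 ⇒ bl (J)
  imm: (w>>0)&0x7ff=0x7fc (s11→-4) → #-4
  target = base 0x6d80 + off 0x02 + 2 + imm -4 = 0x6d80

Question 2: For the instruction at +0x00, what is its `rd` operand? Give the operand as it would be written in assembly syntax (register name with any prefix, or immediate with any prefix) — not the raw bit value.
[00] bd 29 → 0x29bd
  opcode bits[15:11]=0x5: sbi/RI
  rd@[10:8]=0x1 ⇒ b
  imm@[7:0]=0xbd ⇒ #189

b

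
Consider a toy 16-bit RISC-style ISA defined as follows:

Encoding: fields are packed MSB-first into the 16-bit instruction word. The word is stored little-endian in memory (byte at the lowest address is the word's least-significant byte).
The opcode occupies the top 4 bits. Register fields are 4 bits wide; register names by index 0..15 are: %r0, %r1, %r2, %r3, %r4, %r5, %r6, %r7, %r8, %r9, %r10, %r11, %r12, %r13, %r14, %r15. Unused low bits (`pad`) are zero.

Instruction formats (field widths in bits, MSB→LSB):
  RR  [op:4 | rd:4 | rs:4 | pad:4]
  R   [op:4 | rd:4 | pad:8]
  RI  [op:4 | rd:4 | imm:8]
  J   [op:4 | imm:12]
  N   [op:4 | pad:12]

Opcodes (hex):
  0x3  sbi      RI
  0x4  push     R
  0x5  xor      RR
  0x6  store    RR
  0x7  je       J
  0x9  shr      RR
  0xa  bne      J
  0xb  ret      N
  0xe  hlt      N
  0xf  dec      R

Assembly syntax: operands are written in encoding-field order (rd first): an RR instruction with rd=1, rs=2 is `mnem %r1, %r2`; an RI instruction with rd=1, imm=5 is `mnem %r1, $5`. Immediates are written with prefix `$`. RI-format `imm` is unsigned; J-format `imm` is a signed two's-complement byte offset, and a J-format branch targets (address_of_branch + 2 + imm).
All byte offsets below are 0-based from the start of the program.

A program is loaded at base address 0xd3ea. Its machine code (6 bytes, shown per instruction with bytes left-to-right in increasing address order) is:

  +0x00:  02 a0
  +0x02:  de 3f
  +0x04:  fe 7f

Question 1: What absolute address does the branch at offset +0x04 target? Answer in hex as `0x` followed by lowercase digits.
0xd3ee

@+04  little-endian(fe 7f) = 0x7ffe
  op=0x7ffe>>12=0x7 ⇒ je (J)
  [11:0] imm=4094 (s12→-2) = $-2
  target = base 0xd3ea + off 0x04 + 2 + imm -2 = 0xd3ee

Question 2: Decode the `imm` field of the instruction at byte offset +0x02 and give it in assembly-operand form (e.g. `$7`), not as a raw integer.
[02] de 3f → 0x3fde
  op=0x3fde>>12=0x3 ⇒ sbi (RI)
  rd@[11:8]=0xf ⇒ %r15
  imm@[7:0]=0xde ⇒ $222

$222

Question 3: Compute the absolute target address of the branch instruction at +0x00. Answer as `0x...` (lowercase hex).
[00] 02 a0 → 0xa002
  top 4b → 0xa → bne [J]
  imm: (w>>0)&0xfff=0x2 → $2
  target = base 0xd3ea + off 0x00 + 2 + imm 2 = 0xd3ee

0xd3ee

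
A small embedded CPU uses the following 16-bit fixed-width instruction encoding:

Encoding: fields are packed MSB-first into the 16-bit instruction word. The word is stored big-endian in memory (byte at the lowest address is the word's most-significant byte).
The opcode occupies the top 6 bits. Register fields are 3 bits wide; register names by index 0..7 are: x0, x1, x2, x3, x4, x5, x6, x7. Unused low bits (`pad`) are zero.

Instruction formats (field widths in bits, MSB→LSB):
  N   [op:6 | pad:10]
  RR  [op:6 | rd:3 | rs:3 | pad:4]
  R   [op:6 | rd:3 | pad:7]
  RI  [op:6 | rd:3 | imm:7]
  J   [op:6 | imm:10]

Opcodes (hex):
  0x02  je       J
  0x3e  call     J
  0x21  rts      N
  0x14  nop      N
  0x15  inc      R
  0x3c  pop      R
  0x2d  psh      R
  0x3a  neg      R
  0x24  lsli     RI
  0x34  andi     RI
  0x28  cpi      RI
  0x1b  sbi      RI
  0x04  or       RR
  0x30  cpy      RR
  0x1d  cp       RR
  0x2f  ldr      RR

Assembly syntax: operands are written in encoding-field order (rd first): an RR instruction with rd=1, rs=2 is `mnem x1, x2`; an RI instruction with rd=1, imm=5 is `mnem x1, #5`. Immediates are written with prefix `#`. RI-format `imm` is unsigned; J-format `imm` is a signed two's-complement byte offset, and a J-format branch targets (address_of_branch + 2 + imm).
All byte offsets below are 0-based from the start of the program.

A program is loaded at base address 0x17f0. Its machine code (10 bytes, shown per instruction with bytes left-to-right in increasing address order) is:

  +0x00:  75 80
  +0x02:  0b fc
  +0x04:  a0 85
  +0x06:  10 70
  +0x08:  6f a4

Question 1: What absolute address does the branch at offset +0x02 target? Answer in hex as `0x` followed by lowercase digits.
0x17f0

@+02  big-endian(0b fc) = 0x0bfc
  op=0x0bfc>>10=0x2 ⇒ je (J)
  imm: (w>>0)&0x3ff=0x3fc (s10→-4) → #-4
  target = base 0x17f0 + off 0x02 + 2 + imm -4 = 0x17f0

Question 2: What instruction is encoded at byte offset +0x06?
[06] 10 70 → 0x1070
  op=0x1070>>10=0x4 ⇒ or (RR)
  rd@[9:7]=0x0 ⇒ x0
  rs@[6:4]=0x7 ⇒ x7

or x0, x7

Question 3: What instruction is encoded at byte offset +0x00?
cp x3, x0

@+00  big-endian(75 80) = 0x7580
  op=0x7580>>10=0x1d ⇒ cp (RR)
  rd: (w>>7)&0x7=0x3 → x3
  rs: (w>>4)&0x7=0x0 → x0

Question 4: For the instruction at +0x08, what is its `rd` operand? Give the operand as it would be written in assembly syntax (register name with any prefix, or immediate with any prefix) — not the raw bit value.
[08] 6f a4 → 0x6fa4
  op=0x6fa4>>10=0x1b ⇒ sbi (RI)
  [9:7] rd=7 = x7
  [6:0] imm=36 = #36

x7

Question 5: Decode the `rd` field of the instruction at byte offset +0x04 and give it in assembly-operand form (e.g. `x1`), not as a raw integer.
x1

[04] a0 85 → 0xa085
  opcode bits[15:10]=0x28: cpi/RI
  rd: (w>>7)&0x7=0x1 → x1
  imm: (w>>0)&0x7f=0x5 → #5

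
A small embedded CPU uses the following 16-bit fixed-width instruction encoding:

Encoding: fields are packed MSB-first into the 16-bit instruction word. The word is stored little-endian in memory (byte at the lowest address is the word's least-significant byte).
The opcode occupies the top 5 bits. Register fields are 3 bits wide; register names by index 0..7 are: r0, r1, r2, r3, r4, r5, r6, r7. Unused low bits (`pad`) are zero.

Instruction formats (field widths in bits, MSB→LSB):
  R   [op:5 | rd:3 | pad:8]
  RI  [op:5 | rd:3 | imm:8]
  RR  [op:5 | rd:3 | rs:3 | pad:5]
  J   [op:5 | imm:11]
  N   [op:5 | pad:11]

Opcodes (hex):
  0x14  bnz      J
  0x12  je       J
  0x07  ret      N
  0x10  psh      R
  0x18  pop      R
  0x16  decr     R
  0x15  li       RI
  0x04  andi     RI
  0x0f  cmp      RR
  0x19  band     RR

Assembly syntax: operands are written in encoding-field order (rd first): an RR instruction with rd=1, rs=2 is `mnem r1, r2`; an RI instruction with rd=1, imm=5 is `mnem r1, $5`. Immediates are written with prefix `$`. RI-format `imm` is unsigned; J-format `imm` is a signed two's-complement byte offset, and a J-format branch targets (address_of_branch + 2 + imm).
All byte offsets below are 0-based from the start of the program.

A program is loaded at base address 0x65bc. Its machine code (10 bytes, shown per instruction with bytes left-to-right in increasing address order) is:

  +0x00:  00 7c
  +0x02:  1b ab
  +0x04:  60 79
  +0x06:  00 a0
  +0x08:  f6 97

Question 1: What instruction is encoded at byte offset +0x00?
[00] 00 7c → 0x7c00
  top 5b → 0xf → cmp [RR]
  rd: (w>>8)&0x7=0x4 → r4
  rs: (w>>5)&0x7=0x0 → r0

cmp r4, r0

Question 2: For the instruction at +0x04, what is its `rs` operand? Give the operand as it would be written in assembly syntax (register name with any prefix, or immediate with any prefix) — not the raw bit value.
+0x04: 60 79 ⇒ word 0x7960 (little)
  opcode bits[15:11]=0xf: cmp/RR
  [10:8] rd=1 = r1
  [7:5] rs=3 = r3

r3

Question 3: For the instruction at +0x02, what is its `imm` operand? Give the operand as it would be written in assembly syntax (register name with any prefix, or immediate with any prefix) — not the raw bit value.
off 0x02: read 1b ab as little → 0xab1b
  opcode bits[15:11]=0x15: li/RI
  rd: (w>>8)&0x7=0x3 → r3
  imm: (w>>0)&0xff=0x1b → $27

$27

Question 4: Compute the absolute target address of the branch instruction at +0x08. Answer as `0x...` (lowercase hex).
0x65bc

+0x08: f6 97 ⇒ word 0x97f6 (little)
  opcode bits[15:11]=0x12: je/J
  imm@[10:0]=0x7f6 (s11→-10) ⇒ $-10
  target = base 0x65bc + off 0x08 + 2 + imm -10 = 0x65bc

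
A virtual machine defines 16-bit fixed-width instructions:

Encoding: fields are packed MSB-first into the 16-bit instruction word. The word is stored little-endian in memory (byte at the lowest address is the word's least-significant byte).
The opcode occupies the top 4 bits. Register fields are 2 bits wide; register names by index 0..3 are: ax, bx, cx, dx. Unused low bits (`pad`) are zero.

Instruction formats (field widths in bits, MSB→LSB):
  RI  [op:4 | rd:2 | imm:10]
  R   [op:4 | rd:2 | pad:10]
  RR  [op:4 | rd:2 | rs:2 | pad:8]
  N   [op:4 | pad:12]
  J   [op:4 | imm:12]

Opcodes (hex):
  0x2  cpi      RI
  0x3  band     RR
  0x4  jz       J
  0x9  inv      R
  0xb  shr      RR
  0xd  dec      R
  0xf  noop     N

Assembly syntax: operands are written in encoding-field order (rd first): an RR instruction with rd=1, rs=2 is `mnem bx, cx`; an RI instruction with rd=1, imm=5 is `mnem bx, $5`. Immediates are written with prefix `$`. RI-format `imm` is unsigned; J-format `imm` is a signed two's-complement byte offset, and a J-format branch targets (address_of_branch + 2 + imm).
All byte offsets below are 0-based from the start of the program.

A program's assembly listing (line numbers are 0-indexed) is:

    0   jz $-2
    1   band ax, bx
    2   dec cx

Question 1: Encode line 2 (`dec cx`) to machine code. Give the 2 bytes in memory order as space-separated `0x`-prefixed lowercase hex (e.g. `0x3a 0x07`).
L2: dec op=0xd:4|rd=2:2|pad=0:10 ⇒ 0xd800 ⇒ little 00 d8

0x00 0xd8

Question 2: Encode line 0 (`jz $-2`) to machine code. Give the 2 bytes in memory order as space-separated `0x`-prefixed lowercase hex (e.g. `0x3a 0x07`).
0xfe 0x4f

L0: jz op=0x4:4|imm=-2:12 ⇒ 0x4ffe ⇒ little fe 4f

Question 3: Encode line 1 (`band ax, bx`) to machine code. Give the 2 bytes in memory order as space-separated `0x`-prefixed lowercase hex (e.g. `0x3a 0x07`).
0x00 0x31

L1: band op=0x3:4|rd=0:2|rs=1:2|pad=0:8 ⇒ 0x3100 ⇒ little 00 31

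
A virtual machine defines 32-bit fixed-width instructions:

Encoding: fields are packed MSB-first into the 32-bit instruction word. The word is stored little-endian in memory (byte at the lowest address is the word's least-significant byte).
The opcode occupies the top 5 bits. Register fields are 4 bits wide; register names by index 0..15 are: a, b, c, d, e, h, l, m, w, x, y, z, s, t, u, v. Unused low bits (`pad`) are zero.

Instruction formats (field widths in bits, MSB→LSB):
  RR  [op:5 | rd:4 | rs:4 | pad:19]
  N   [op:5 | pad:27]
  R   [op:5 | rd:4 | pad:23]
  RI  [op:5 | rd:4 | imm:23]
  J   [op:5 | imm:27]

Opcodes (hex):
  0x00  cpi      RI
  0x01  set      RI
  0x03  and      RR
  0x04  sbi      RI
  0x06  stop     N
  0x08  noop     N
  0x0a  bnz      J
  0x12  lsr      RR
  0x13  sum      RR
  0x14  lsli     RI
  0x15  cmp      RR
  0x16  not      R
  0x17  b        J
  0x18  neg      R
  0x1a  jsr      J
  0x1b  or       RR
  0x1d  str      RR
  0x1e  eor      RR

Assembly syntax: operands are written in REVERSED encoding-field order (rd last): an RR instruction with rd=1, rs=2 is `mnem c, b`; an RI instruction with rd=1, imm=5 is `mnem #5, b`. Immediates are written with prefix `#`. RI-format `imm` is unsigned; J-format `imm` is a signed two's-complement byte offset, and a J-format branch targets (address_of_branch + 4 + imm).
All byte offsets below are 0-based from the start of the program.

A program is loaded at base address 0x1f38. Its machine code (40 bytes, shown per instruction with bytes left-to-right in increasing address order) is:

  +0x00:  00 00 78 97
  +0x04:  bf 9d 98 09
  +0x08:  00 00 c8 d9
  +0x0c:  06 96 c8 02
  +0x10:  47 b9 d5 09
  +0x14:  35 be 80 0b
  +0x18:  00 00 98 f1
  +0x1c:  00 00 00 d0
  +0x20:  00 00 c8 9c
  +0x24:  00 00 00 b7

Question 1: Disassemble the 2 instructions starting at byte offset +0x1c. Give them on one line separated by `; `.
jsr #0; sum x, x

off 0x1c: read 00 00 00 d0 as little → 0xd0000000
  op=0xd0000000>>27=0x1a ⇒ jsr (J)
  imm: (w>>0)&0x7ffffff=0x0 → #0
off 0x20: read 00 00 c8 9c as little → 0x9cc80000
  op=0x9cc80000>>27=0x13 ⇒ sum (RR)
  rd: (w>>23)&0xf=0x9 → x
  rs: (w>>19)&0xf=0x9 → x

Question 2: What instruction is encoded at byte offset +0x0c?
cpi #4756998, h

off 0x0c: read 06 96 c8 02 as little → 0x02c89606
  op=0x02c89606>>27=0x0 ⇒ cpi (RI)
  rd: (w>>23)&0xf=0x5 → h
  imm: (w>>0)&0x7fffff=0x489606 → #4756998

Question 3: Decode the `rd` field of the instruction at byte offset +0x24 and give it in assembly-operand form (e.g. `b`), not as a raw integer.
u

+0x24: 00 00 00 b7 ⇒ word 0xb7000000 (little)
  top 5b → 0x16 → not [R]
  rd@[26:23]=0xe ⇒ u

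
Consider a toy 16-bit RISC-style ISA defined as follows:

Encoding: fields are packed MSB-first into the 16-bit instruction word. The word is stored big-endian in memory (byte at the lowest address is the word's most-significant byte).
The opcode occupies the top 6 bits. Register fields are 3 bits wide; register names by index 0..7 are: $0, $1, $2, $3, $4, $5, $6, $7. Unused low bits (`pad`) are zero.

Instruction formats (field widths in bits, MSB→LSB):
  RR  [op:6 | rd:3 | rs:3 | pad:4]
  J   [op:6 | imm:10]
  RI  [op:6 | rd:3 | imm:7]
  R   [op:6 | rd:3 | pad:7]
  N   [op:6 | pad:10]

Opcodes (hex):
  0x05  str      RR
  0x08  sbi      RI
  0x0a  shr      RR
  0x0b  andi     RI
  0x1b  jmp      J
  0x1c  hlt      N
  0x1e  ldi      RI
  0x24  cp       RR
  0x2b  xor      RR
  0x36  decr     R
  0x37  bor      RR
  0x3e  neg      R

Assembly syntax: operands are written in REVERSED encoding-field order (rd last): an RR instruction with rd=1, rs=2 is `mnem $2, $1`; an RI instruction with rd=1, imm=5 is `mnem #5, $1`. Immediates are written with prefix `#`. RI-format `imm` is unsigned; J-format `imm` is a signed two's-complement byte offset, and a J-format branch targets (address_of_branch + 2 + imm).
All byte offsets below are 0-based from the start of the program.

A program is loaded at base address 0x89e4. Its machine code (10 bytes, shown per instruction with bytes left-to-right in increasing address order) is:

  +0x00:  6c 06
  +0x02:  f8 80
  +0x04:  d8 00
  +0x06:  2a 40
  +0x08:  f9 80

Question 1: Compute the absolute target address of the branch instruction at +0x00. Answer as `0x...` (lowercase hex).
0x89ec

+0x00: 6c 06 ⇒ word 0x6c06 (big)
  op=0x6c06>>10=0x1b ⇒ jmp (J)
  imm@[9:0]=0x6 ⇒ #6
  target = base 0x89e4 + off 0x00 + 2 + imm 6 = 0x89ec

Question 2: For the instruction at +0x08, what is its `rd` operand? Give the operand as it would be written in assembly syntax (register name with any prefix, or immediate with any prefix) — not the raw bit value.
@+08  big-endian(f9 80) = 0xf980
  op=0xf980>>10=0x3e ⇒ neg (R)
  [9:7] rd=3 = $3

$3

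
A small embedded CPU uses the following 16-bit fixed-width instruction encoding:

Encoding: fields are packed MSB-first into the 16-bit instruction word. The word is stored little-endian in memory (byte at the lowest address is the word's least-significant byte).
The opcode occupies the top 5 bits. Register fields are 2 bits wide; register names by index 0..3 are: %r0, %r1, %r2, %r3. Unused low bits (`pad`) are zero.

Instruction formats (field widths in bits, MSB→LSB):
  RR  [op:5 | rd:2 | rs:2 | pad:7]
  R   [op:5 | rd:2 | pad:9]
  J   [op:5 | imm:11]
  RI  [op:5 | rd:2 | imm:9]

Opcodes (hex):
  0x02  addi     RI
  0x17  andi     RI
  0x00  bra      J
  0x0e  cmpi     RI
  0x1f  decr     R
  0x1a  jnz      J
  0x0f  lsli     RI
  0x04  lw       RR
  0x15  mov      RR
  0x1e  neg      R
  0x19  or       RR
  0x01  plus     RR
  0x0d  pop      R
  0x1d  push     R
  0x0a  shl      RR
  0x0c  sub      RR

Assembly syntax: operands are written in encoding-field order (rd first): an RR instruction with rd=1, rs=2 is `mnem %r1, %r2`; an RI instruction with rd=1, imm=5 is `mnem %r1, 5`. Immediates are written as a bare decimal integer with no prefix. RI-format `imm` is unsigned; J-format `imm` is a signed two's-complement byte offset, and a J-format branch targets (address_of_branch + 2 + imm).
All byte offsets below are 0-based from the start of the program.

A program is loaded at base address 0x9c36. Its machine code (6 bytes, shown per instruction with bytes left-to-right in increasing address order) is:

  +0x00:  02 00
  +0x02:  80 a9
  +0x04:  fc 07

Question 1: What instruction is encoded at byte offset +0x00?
[00] 02 00 → 0x0002
  op=0x0002>>11=0x0 ⇒ bra (J)
  imm: (w>>0)&0x7ff=0x2 → 2

bra 2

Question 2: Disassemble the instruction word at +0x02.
mov %r0, %r3

@+02  little-endian(80 a9) = 0xa980
  opcode bits[15:11]=0x15: mov/RR
  [10:9] rd=0 = %r0
  [8:7] rs=3 = %r3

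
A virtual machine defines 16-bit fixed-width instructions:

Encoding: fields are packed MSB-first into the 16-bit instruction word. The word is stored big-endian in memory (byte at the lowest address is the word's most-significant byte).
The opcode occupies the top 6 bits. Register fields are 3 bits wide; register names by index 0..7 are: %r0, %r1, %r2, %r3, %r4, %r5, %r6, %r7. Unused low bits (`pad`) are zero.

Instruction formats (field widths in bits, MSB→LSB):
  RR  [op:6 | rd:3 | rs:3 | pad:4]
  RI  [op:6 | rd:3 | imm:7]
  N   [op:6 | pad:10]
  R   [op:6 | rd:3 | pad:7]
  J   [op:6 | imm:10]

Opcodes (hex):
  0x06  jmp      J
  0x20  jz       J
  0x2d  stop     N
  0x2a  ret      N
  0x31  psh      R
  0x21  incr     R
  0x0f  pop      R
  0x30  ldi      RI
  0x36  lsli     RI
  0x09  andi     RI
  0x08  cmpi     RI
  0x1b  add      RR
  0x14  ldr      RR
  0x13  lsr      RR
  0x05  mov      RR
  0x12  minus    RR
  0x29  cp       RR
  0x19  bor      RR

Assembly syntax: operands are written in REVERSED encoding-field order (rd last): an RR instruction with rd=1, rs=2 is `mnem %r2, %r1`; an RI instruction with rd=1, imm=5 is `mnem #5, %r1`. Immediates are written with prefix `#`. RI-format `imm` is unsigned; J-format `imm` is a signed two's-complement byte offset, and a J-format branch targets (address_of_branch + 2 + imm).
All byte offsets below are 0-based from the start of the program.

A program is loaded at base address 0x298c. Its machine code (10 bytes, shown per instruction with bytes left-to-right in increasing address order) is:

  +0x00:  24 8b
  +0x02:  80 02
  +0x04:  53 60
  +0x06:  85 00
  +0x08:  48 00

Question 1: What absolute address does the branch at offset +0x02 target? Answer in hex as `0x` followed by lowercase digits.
@+02  big-endian(80 02) = 0x8002
  op=0x8002>>10=0x20 ⇒ jz (J)
  imm@[9:0]=0x2 ⇒ #2
  target = base 0x298c + off 0x02 + 2 + imm 2 = 0x2992

0x2992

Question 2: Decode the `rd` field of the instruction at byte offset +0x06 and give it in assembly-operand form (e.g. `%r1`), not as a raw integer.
@+06  big-endian(85 00) = 0x8500
  top 6b → 0x21 → incr [R]
  rd: (w>>7)&0x7=0x2 → %r2

%r2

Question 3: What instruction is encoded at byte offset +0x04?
ldr %r6, %r6

+0x04: 53 60 ⇒ word 0x5360 (big)
  top 6b → 0x14 → ldr [RR]
  rd@[9:7]=0x6 ⇒ %r6
  rs@[6:4]=0x6 ⇒ %r6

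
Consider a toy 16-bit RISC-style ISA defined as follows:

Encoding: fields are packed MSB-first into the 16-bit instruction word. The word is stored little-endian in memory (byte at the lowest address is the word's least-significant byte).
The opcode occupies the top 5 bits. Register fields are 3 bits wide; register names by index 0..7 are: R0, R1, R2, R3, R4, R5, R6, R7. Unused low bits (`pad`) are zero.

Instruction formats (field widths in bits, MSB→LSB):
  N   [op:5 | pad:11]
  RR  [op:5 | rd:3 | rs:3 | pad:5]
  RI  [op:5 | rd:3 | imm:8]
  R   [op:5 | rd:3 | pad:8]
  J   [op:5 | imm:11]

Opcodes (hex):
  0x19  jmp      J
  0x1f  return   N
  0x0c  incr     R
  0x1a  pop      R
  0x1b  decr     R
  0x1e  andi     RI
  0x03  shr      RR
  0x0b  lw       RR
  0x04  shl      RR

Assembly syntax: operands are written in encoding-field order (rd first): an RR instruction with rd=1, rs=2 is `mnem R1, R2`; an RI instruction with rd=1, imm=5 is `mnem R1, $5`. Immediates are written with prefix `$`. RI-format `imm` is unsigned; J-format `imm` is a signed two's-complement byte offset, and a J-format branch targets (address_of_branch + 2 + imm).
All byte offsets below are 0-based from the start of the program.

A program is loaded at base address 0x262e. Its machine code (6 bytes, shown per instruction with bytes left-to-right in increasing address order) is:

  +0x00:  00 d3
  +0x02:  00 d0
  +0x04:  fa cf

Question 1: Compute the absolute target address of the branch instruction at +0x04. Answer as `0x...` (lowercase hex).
0x262e

@+04  little-endian(fa cf) = 0xcffa
  op=0xcffa>>11=0x19 ⇒ jmp (J)
  [10:0] imm=2042 (s11→-6) = $-6
  target = base 0x262e + off 0x04 + 2 + imm -6 = 0x262e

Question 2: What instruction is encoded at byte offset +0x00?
[00] 00 d3 → 0xd300
  op=0xd300>>11=0x1a ⇒ pop (R)
  [10:8] rd=3 = R3

pop R3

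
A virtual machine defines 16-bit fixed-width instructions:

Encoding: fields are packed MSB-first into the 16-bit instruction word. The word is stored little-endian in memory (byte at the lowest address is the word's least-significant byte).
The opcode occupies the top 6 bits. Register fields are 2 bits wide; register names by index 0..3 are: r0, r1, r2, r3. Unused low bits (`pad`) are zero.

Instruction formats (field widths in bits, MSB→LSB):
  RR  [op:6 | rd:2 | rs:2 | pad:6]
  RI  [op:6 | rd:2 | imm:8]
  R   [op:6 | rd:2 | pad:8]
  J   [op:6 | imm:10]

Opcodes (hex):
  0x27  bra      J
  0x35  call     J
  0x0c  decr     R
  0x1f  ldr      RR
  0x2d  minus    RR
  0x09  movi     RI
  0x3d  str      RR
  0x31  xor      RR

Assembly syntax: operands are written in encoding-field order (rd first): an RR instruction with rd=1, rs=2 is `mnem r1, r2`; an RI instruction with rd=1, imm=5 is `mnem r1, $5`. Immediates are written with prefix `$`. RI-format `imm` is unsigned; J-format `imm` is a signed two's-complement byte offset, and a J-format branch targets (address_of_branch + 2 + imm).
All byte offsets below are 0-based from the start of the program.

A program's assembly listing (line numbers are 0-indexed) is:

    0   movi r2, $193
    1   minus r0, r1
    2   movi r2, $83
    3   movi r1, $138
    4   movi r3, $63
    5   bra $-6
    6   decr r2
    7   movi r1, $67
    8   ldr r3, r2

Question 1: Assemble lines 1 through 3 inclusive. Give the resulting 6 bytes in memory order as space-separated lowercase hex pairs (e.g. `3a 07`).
line 1 (minus): pack op=0x2d:6|rd=0:2|rs=1:2|pad=0:6 = 0xb440; little→ 40 b4
line 2 (movi): pack op=0x9:6|rd=2:2|imm=83:8 = 0x2653; little→ 53 26
line 3 (movi): pack op=0x9:6|rd=1:2|imm=138:8 = 0x258a; little→ 8a 25

40 b4 53 26 8a 25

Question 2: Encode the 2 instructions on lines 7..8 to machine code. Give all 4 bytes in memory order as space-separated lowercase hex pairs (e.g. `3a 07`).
43 25 80 7f

L7: movi op=0x9:6|rd=1:2|imm=67:8 ⇒ 0x2543 ⇒ little 43 25
L8: ldr op=0x1f:6|rd=3:2|rs=2:2|pad=0:6 ⇒ 0x7f80 ⇒ little 80 7f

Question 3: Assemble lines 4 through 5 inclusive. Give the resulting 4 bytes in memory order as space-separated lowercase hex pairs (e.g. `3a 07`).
3f 27 fa 9f

L4: movi op=0x9:6|rd=3:2|imm=63:8 ⇒ 0x273f ⇒ little 3f 27
L5: bra op=0x27:6|imm=-6:10 ⇒ 0x9ffa ⇒ little fa 9f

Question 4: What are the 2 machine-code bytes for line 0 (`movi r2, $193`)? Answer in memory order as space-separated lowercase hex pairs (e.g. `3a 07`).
c1 26

0. movi fields op=0x9:6|rd=2:2|imm=193:8 → word 26c1h → c1 26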